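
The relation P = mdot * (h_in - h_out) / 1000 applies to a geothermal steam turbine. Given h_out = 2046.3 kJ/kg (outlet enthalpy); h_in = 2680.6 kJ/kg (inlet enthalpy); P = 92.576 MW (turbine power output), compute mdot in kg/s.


mdot = P * 1000 / (h_in - h_out)
mdot = 92.576 * 1000 / (2680.6 - 2046.3)
mdot = 145.95 kg/s


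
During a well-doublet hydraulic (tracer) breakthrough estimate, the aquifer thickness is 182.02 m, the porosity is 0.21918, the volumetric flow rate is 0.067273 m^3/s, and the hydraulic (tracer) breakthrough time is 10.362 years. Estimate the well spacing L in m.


L = sqrt(t_bt*365.25*86400*3*Qv / (pi*hr*phi))
L = sqrt(10.362*365.25*86400*3*0.067273 / (pi*182.02*0.21918))
L = 725.64 m


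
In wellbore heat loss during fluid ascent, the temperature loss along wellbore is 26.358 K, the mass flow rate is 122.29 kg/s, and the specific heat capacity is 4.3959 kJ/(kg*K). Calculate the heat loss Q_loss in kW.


Q_loss = mdot * cp * dT
Q_loss = 122.29 * 4.3959 * 26.358
Q_loss = 14169 kW


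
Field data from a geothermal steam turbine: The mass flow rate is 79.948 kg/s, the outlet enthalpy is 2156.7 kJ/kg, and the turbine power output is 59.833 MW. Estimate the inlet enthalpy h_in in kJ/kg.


h_in = h_out + P * 1000 / mdot
h_in = 2156.7 + 59.833 * 1000 / 79.948
h_in = 2905.1 kJ/kg


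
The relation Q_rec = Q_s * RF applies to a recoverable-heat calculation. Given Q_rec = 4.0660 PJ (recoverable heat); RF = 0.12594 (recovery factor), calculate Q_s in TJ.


Q_s = Q_rec / RF
Q_s = 4.0660 / 0.12594
Q_s = 32.28522 PJ
Convert: 32.28522 PJ * 1000.0 = 32285 TJ
Q_s = 32285 TJ


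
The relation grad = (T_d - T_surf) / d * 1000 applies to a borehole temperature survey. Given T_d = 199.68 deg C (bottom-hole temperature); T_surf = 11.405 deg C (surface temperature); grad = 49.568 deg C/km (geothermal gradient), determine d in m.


d = (T_d - T_surf) / grad * 1000
d = (199.68 - 11.405) / 49.568 * 1000
d = 3798.3 m


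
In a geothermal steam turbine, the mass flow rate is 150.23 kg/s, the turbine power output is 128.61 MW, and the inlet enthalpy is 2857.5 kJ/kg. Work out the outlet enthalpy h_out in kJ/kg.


h_out = h_in - P * 1000 / mdot
h_out = 2857.5 - 128.61 * 1000 / 150.23
h_out = 2001.4 kJ/kg


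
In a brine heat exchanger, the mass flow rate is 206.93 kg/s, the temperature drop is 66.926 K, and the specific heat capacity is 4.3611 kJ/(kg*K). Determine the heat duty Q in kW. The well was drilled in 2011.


Q = mdot * cp * dT / 1000
Q = 206.93 * 4.3611 * 66.926 / 1000
Q = 60.39686 MW
Convert: 60.39686 MW * 1000.0 = 60397 kW
Q = 60397 kW


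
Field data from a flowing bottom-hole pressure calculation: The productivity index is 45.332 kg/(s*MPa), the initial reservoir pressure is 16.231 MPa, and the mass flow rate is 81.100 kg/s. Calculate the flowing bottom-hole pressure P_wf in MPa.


P_wf = P_i - mdot / PI
P_wf = 16.231 - 81.100 / 45.332
P_wf = 14.442 MPa


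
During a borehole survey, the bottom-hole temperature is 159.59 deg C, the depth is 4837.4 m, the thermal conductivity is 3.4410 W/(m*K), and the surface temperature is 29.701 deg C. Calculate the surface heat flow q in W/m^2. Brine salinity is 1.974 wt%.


Step 1: grad = (T_d - T_surf)/d * 1000 = (159.59 - 29.701)/4837.4 * 1000 = 26.85099 deg C/km
Step 2: q = k * grad / 1000 = 3.441 * 26.85099 / 1000 = 0.092394 W/m^2
q = 0.092394 W/m^2


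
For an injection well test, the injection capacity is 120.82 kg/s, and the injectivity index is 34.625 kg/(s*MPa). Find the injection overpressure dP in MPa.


dP = mdot * 1000 / II
dP = 120.82 * 1000 / 34.625
dP = 3489.386 kPa
Convert: 3489.386 kPa * 0.001 = 3.4894 MPa
dP = 3.4894 MPa


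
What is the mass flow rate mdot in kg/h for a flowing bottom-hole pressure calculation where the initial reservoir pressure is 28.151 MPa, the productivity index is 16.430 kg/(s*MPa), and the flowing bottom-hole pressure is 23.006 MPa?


mdot = (P_i - P_wf) * PI
mdot = (28.151 - 23.006) * 16.430
mdot = 84.53235 kg/s
Convert: 84.53235 kg/s * 3600.0 = 3.0432e+05 kg/h
mdot = 3.0432e+05 kg/h


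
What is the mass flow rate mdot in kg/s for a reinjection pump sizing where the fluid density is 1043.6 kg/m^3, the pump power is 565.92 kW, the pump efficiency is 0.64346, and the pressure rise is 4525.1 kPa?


mdot = P_pump * rho * eta / dP
mdot = 565.92 * 1043.6 * 0.64346 / 4525.1
mdot = 83.981 kg/s


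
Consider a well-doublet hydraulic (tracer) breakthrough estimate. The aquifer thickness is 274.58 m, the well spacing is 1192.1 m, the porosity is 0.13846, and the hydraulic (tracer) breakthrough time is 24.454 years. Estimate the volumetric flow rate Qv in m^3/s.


Qv = pi*hr*phi*L^2 / (3*t_bt*365.25*86400)
Qv = pi*274.58*0.13846*1192.1^2 / (3*24.454*365.25*86400)
Qv = 0.073315 m^3/s


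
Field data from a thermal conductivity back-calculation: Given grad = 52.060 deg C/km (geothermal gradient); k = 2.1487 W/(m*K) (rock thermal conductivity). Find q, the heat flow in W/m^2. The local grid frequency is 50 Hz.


q = k * grad / 1000
q = 2.1487 * 52.060 / 1000
q = 0.11186 W/m^2


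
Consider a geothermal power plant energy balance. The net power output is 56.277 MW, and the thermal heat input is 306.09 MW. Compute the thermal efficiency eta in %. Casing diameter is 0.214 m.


eta = W_net / Q_in * 100
eta = 56.277 / 306.09 * 100
eta = 18.386 %


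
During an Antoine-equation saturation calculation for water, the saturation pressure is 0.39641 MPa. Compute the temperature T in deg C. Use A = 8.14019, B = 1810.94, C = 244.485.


T = B / (A - log10(P_sat * 760 / 0.101325)) - C
T = 1810.94 / (8.14019 - log10(0.39641 * 760 / 0.101325)) - 244.485
T = 143.55 deg C


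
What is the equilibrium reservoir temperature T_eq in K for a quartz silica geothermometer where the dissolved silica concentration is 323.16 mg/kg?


T_eq = 1309 / (5.19 - log10(SiO2)) - 273.15
T_eq = 1309 / (5.19 - log10(323.16)) - 273.15
T_eq = 215.1767 deg C
Convert to K: 215.1767 + 273.15 = 488.33 K
T_eq = 488.33 K


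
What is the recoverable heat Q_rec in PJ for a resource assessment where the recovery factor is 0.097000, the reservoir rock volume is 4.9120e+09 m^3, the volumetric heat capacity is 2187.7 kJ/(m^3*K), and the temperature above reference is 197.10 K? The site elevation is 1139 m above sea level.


Step 1: Q_s = Vr*rhoc*dT/1e12 = 4.9120e+09*2187.7*197.1/1e12 = 2118.033 PJ
Step 2: Q_rec = Q_s * RF = 2118.033 * 0.097 = 205.45 PJ
Q_rec = 205.45 PJ


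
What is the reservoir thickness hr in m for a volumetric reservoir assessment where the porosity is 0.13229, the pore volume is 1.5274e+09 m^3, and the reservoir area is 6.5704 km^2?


hr = Vp / (A * 1e6 * phi)
hr = 1.5274e+09 / (6.5704 * 1e6 * 0.13229)
hr = 1757.3 m


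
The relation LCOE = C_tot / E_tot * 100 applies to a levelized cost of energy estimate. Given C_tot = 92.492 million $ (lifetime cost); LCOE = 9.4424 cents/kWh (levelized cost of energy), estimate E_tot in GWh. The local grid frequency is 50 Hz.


E_tot = C_tot / LCOE * 100
E_tot = 92.492 / 9.4424 * 100
E_tot = 979.54 GWh


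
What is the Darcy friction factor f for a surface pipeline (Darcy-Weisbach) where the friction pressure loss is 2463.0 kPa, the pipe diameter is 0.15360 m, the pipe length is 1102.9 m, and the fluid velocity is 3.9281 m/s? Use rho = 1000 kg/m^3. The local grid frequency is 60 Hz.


f = dP*1000 / ((L/D)*(rho*vel^2/2))
f = 2463.0*1000 / ((1102.9/0.15360)*(1000*3.9281^2/2))
f = 0.044462


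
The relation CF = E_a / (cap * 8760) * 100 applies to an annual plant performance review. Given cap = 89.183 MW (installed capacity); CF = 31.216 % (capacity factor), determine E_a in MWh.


E_a = CF / 100 * cap * 8760
E_a = 31.216 / 100 * 89.183 * 8760
E_a = 2.4387e+05 MWh


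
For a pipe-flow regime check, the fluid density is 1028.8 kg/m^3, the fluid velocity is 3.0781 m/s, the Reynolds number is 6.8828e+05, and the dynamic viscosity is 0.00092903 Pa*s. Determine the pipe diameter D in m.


D = Re * mu / (rho * vel)
D = 6.8828e+05 * 0.00092903 / (1028.8 * 3.0781)
D = 0.20192 m


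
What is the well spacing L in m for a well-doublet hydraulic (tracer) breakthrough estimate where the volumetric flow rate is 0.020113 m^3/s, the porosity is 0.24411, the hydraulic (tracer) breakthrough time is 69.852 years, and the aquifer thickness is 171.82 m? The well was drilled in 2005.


L = sqrt(t_bt*365.25*86400*3*Qv / (pi*hr*phi))
L = sqrt(69.852*365.25*86400*3*0.020113 / (pi*171.82*0.24411))
L = 1004.7 m


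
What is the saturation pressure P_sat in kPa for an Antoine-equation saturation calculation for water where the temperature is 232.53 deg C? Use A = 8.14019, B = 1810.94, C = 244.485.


P_sat = 10^(A - B/(C + T)) / 760 * 0.101325
P_sat = 10^(8.14019 - 1810.94/(244.485 + 232.53)) / 760 * 0.101325
P_sat = 2.942338 MPa
Convert: 2.942338 MPa * 1000.0 = 2942.3 kPa
P_sat = 2942.3 kPa


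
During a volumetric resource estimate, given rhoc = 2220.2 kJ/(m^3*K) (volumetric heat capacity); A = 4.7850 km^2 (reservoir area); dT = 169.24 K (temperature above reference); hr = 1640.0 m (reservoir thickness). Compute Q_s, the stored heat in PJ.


Step 1: Vr = A*1e6*hr = 4.785*1e6*1640.0 = 7.847400e+09 m^3
Step 2: Q_s = Vr*rhoc*dT/1e12 = 7.847400e+09*2220.2*169.24/1e12 = 2948.6 PJ
Q_s = 2948.6 PJ


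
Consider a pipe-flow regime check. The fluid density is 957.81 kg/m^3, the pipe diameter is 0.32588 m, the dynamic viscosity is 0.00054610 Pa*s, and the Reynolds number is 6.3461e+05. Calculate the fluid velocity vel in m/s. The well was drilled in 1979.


vel = Re * mu / (rho * D)
vel = 6.3461e+05 * 0.00054610 / (957.81 * 0.32588)
vel = 1.1103 m/s


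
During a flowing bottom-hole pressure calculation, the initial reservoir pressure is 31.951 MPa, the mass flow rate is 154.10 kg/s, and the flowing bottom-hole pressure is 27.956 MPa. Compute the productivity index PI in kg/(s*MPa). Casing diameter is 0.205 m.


PI = mdot / (P_i - P_wf)
PI = 154.10 / (31.951 - 27.956)
PI = 38.573 kg/(s*MPa)


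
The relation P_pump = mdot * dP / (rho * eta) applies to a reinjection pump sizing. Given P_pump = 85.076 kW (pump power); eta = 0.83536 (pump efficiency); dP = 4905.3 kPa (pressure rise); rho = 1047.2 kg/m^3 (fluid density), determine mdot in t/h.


mdot = P_pump * rho * eta / dP
mdot = 85.076 * 1047.2 * 0.83536 / 4905.3
mdot = 15.17207 kg/s
Convert: 15.17207 kg/s * 3.6 = 54.619 t/h
mdot = 54.619 t/h


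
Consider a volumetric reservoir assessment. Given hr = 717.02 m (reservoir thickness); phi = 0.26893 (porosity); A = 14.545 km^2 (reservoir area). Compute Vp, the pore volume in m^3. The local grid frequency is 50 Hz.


Vp = A * 1e6 * hr * phi
Vp = 14.545 * 1e6 * 717.02 * 0.26893
Vp = 2.8047e+09 m^3


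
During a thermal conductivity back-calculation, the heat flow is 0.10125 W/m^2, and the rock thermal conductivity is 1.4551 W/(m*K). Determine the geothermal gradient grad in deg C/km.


grad = q / k * 1000
grad = 0.10125 / 1.4551 * 1000
grad = 69.583 deg C/km


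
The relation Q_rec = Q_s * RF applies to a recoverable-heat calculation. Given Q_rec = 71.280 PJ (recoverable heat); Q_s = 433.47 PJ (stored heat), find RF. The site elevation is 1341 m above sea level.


RF = Q_rec / Q_s
RF = 71.280 / 433.47
RF = 0.16444


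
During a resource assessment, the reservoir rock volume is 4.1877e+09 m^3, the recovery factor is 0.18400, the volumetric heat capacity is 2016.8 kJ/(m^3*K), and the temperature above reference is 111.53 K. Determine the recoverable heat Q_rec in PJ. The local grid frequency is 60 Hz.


Step 1: Q_s = Vr*rhoc*dT/1e12 = 4.1877e+09*2016.8*111.53/1e12 = 941.9549 PJ
Step 2: Q_rec = Q_s * RF = 941.9549 * 0.184 = 173.32 PJ
Q_rec = 173.32 PJ


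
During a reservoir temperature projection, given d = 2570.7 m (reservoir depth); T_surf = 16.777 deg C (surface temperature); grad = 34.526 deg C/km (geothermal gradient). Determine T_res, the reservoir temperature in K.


T_res = T_surf + grad * d / 1000
T_res = 16.777 + 34.526 * 2570.7 / 1000
T_res = 105.5330 deg C
Convert to K: 105.5330 + 273.15 = 378.68 K
T_res = 378.68 K


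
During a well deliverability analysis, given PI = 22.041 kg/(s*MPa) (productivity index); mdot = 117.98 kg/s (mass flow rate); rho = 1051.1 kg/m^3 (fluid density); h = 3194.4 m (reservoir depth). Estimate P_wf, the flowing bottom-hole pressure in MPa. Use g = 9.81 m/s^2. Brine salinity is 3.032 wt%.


Step 1: P_i = rho*g*h/1e6 = 1051.1*9.81*3194.4/1e6 = 32.93839 MPa
Step 2: P_wf = P_i - mdot/PI = 32.93839 - 117.98/22.041 = 27.586 MPa
P_wf = 27.586 MPa


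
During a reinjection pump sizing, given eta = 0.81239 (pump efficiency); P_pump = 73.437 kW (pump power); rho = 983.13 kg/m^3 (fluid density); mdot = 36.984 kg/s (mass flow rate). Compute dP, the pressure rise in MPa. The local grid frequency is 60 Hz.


dP = P_pump * rho * eta / mdot
dP = 73.437 * 983.13 * 0.81239 / 36.984
dP = 1585.903 kPa
Convert: 1585.903 kPa * 0.001 = 1.5859 MPa
dP = 1.5859 MPa


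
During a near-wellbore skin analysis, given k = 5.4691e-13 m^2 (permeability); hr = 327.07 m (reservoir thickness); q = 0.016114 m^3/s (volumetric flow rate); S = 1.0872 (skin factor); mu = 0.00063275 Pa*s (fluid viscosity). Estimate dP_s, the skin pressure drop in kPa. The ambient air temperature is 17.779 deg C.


dP_s = S * q * mu / (2*pi*k*hr) / 1000
dP_s = 1.0872 * 0.016114 * 0.00063275 / (2*pi*5.4691e-13*327.07) / 1000
dP_s = 9.8630 kPa


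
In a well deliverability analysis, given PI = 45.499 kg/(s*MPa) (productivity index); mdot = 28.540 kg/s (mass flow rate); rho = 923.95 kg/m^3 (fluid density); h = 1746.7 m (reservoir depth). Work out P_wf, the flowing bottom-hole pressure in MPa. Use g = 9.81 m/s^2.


Step 1: P_i = rho*g*h/1e6 = 923.95*9.81*1746.7/1e6 = 15.83200 MPa
Step 2: P_wf = P_i - mdot/PI = 15.83200 - 28.54/45.499 = 15.205 MPa
P_wf = 15.205 MPa


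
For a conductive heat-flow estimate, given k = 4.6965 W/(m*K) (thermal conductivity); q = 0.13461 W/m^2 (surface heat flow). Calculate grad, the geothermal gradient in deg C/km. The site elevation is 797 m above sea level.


grad = q * 1000 / k
grad = 0.13461 * 1000 / 4.6965
grad = 28.662 deg C/km


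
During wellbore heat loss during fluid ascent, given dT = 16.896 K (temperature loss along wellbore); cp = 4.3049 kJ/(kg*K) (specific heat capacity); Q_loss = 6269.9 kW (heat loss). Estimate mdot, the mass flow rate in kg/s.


mdot = Q_loss / (cp * dT)
mdot = 6269.9 / (4.3049 * 16.896)
mdot = 86.201 kg/s


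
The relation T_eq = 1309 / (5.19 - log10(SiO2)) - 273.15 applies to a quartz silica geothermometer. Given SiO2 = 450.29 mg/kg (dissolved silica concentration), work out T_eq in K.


T_eq = 1309 / (5.19 - log10(SiO2)) - 273.15
T_eq = 1309 / (5.19 - log10(450.29)) - 273.15
T_eq = 242.9139 deg C
Convert to K: 242.9139 + 273.15 = 516.06 K
T_eq = 516.06 K


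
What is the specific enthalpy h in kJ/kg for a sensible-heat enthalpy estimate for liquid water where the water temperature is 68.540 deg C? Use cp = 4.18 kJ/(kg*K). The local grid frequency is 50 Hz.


h = cp * T
h = 4.18 * 68.540
h = 286.50 kJ/kg


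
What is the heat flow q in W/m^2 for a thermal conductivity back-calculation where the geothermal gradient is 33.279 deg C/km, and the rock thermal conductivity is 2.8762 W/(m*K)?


q = k * grad / 1000
q = 2.8762 * 33.279 / 1000
q = 0.095717 W/m^2


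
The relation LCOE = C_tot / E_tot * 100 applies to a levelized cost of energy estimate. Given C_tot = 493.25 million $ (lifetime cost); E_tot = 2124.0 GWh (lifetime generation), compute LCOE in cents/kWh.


LCOE = C_tot / E_tot * 100
LCOE = 493.25 / 2124.0 * 100
LCOE = 23.223 cents/kWh


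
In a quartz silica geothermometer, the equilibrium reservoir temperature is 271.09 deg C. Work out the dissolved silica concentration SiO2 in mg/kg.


SiO2 = 10^(5.19 - 1309/(T_eq + 273.15))
SiO2 = 10^(5.19 - 1309/(271.09 + 273.15))
SiO2 = 609.27 mg/kg


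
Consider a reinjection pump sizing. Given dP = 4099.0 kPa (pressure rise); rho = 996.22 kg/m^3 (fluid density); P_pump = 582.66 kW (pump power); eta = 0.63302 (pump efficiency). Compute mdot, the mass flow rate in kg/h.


mdot = P_pump * rho * eta / dP
mdot = 582.66 * 996.22 * 0.63302 / 4099.0
mdot = 89.64168 kg/s
Convert: 89.64168 kg/s * 3600.0 = 3.2271e+05 kg/h
mdot = 3.2271e+05 kg/h


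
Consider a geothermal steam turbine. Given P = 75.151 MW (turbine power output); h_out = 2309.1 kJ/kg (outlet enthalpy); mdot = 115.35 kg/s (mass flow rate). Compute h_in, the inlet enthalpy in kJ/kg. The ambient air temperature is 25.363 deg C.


h_in = h_out + P * 1000 / mdot
h_in = 2309.1 + 75.151 * 1000 / 115.35
h_in = 2960.6 kJ/kg


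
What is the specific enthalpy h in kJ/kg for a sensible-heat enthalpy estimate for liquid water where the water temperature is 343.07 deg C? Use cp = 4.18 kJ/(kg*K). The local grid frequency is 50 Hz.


h = cp * T
h = 4.18 * 343.07
h = 1434.0 kJ/kg


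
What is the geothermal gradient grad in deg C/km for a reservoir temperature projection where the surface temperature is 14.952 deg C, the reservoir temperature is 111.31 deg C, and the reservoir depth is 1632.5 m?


grad = (T_res - T_surf) / d * 1000
grad = (111.31 - 14.952) / 1632.5 * 1000
grad = 59.025 deg C/km


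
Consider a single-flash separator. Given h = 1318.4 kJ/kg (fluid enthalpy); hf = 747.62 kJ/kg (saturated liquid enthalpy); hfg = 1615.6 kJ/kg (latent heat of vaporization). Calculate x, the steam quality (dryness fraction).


x = (h - hf) / hfg
x = (1318.4 - 747.62) / 1615.6
x = 0.35329


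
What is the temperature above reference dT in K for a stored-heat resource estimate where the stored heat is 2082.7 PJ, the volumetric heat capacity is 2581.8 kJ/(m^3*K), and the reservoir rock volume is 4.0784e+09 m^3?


dT = Q_s * 1e12 / (Vr * rhoc)
dT = 2082.7 * 1e12 / (4.0784e+09 * 2581.8)
dT = 197.79 K


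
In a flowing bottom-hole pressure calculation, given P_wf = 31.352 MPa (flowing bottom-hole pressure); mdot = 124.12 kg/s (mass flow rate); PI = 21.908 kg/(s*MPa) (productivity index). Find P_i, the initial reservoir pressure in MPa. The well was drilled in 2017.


P_i = P_wf + mdot / PI
P_i = 31.352 + 124.12 / 21.908
P_i = 37.018 MPa


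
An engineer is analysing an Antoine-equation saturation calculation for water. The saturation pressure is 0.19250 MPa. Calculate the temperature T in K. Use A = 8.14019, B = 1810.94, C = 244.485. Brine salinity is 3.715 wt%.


T = B / (A - log10(P_sat * 760 / 0.101325)) - C
T = 1810.94 / (8.14019 - log10(0.19250 * 760 / 0.101325)) - 244.485
T = 119.1092 deg C
Convert to K: 119.1092 + 273.15 = 392.26 K
T = 392.26 K


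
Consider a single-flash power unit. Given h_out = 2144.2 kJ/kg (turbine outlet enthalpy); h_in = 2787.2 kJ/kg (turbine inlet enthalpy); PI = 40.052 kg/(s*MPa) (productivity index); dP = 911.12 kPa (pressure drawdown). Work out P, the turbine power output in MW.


Step 1: mdot = PI * dP / 1000 = 40.052 * 911.12 / 1000 = 36.49218 kg/s
Step 2: P = mdot*(h_in - h_out)/1000 = 36.49218*(2787.2 - 2144.2)/1000 = 23.464 MW
P = 23.464 MW


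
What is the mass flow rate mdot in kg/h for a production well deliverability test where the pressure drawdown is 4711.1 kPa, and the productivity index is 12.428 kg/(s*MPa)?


mdot = PI * dP / 1000
mdot = 12.428 * 4711.1 / 1000
mdot = 58.54955 kg/s
Convert: 58.54955 kg/s * 3600.0 = 2.1078e+05 kg/h
mdot = 2.1078e+05 kg/h


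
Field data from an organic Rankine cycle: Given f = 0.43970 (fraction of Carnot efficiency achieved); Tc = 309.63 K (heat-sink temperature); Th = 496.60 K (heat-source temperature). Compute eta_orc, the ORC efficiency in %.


eta_orc = (1 - Tc/Th) * f * 100
eta_orc = (1 - 309.63/496.60) * 0.43970 * 100
eta_orc = 16.555 %


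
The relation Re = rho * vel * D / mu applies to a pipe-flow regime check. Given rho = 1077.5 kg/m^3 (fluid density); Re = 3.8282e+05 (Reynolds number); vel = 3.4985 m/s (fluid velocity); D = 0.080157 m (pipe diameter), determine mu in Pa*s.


mu = rho * vel * D / Re
mu = 1077.5 * 3.4985 * 0.080157 / 3.8282e+05
mu = 0.00078931 Pa*s


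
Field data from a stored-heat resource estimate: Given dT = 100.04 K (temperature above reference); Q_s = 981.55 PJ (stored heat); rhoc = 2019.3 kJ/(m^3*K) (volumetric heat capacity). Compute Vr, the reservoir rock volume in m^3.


Vr = Q_s * 1e12 / (rhoc * dT)
Vr = 981.55 * 1e12 / (2019.3 * 100.04)
Vr = 4.8589e+09 m^3


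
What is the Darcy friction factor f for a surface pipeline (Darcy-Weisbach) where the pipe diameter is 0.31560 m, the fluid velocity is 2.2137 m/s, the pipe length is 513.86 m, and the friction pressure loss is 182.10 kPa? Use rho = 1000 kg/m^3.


f = dP*1000 / ((L/D)*(rho*vel^2/2))
f = 182.10*1000 / ((513.86/0.31560)*(1000*2.2137^2/2))
f = 0.045645


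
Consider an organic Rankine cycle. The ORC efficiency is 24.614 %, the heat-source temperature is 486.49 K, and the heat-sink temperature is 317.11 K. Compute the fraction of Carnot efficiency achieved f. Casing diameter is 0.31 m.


f = (eta_orc/100) / (1 - Tc/Th)
f = (24.614/100) / (1 - 317.11/486.49)
f = 0.70696


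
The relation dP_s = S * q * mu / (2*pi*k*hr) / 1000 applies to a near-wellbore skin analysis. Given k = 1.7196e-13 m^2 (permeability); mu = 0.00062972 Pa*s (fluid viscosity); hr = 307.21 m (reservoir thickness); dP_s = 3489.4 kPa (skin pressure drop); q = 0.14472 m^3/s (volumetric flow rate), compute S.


S = dP_s * 1000 * 2*pi*k*hr / (q*mu)
S = 3489.4 * 1000 * 2*pi*1.7196e-13*307.21 / (0.14472*0.00062972)
S = 12.709


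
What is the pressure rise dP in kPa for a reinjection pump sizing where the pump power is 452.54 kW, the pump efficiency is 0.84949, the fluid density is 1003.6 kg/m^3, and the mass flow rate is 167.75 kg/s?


dP = P_pump * rho * eta / mdot
dP = 452.54 * 1003.6 * 0.84949 / 167.75
dP = 2299.9 kPa


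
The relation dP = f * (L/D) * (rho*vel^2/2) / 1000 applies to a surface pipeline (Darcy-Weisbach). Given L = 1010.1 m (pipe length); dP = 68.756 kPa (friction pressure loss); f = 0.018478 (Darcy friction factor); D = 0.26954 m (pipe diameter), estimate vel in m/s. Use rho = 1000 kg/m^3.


vel = sqrt(dP*1000*2*D / (f*L*rho))
vel = sqrt(68.756*1000*2*0.26954 / (0.018478*1010.1*1000))
vel = 1.4092 m/s


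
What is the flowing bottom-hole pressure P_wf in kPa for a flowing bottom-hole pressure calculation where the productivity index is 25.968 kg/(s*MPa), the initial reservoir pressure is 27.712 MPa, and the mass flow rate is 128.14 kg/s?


P_wf = P_i - mdot / PI
P_wf = 27.712 - 128.14 / 25.968
P_wf = 22.77747 MPa
Convert: 22.77747 MPa * 1000.0 = 22777 kPa
P_wf = 22777 kPa


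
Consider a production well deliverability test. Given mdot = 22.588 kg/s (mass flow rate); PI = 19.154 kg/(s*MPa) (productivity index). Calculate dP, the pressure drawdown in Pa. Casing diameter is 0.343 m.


dP = mdot * 1000 / PI
dP = 22.588 * 1000 / 19.154
dP = 1179.284 kPa
Convert: 1179.284 kPa * 1000.0 = 1.1793e+06 Pa
dP = 1.1793e+06 Pa


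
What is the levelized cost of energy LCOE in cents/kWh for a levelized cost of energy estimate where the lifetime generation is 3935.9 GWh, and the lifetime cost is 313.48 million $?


LCOE = C_tot / E_tot * 100
LCOE = 313.48 / 3935.9 * 100
LCOE = 7.9646 cents/kWh


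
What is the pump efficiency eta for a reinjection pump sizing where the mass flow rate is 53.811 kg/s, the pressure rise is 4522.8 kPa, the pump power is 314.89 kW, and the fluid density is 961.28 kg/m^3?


eta = mdot * dP / (rho * P_pump)
eta = 53.811 * 4522.8 / (961.28 * 314.89)
eta = 0.80403


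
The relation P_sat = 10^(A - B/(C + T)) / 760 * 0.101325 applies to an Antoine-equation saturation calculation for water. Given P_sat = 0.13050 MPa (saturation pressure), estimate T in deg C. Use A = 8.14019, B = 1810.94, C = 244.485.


T = B / (A - log10(P_sat * 760 / 0.101325)) - C
T = 1810.94 / (8.14019 - log10(0.13050 * 760 / 0.101325)) - 244.485
T = 107.19 deg C


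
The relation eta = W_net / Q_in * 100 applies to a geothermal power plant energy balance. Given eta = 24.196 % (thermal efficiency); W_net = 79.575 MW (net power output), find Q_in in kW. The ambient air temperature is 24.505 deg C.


Q_in = W_net / (eta / 100)
Q_in = 79.575 / (24.196 / 100)
Q_in = 328.8767 MW
Convert: 328.8767 MW * 1000.0 = 3.2888e+05 kW
Q_in = 3.2888e+05 kW


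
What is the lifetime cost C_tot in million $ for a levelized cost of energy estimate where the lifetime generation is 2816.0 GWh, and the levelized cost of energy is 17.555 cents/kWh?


C_tot = LCOE / 100 * E_tot
C_tot = 17.555 / 100 * 2816.0
C_tot = 494.35 million $


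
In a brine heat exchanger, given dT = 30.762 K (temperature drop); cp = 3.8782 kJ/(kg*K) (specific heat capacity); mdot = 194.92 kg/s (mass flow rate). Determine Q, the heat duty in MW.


Q = mdot * cp * dT / 1000
Q = 194.92 * 3.8782 * 30.762 / 1000
Q = 23.254 MW


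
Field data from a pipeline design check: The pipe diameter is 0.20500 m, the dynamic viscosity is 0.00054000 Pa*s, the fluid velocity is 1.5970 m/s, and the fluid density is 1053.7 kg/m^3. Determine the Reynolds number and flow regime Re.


Step 1: Re = rho*vel*D/mu = 1053.7*1.597*0.205/0.00054 = 6.3883e+05
Step 2: Re = 6.3883e+05 > 4000, so flow is turbulent.
Re = 6.3883e+05 (turbulent)


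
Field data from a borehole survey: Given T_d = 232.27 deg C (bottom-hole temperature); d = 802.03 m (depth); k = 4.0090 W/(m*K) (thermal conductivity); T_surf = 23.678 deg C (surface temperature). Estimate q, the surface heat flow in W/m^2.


Step 1: grad = (T_d - T_surf)/d * 1000 = (232.27 - 23.678)/802.03 * 1000 = 260.0800 deg C/km
Step 2: q = k * grad / 1000 = 4.009 * 260.0800 / 1000 = 1.0427 W/m^2
q = 1.0427 W/m^2


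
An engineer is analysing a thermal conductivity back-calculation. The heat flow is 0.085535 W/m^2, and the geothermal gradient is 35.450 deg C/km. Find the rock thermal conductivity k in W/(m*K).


k = q / (grad / 1000)
k = 0.085535 / (35.450 / 1000)
k = 2.4128 W/(m*K)


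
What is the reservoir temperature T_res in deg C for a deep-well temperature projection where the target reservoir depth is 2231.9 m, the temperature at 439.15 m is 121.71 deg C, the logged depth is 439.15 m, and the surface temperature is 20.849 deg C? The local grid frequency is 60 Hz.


Step 1: grad = (T_d1 - T_surf)/d1 * 1000 = (121.71 - 20.849)/439.15 * 1000 = 229.6732 deg C/km
Step 2: T_res = T_surf + grad*d2/1000 = 20.849 + 229.6732*2231.9/1000 = 533.46 deg C
T_res = 533.46 deg C


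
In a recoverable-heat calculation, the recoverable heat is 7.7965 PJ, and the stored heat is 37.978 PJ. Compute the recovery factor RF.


RF = Q_rec / Q_s
RF = 7.7965 / 37.978
RF = 0.20529


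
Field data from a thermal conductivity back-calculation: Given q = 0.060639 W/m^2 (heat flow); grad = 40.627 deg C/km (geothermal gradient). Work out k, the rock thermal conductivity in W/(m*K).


k = q / (grad / 1000)
k = 0.060639 / (40.627 / 1000)
k = 1.4926 W/(m*K)


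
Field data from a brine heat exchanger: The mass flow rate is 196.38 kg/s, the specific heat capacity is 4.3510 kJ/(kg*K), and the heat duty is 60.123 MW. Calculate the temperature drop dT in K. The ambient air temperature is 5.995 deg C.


dT = Q * 1000 / (mdot * cp)
dT = 60.123 * 1000 / (196.38 * 4.3510)
dT = 70.365 K


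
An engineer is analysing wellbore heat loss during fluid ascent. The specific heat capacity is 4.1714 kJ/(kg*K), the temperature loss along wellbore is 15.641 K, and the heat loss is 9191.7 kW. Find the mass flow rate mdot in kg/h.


mdot = Q_loss / (cp * dT)
mdot = 9191.7 / (4.1714 * 15.641)
mdot = 140.8800 kg/s
Convert: 140.8800 kg/s * 3600.0 = 5.0717e+05 kg/h
mdot = 5.0717e+05 kg/h


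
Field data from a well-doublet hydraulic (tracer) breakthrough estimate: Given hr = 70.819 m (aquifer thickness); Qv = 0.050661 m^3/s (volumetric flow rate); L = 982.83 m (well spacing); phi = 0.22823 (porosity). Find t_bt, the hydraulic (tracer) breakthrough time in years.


t_bt = pi * hr * phi * L^2 / (3 * Qv) / (365.25*86400)
t_bt = pi * 70.819 * 0.22823 * 982.83^2 / (3 * 0.050661) / (365.25*86400)
t_bt = 10.227 years


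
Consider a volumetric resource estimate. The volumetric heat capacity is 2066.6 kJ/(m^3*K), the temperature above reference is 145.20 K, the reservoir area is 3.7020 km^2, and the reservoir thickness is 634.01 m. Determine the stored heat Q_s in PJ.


Step 1: Vr = A*1e6*hr = 3.702*1e6*634.01 = 2.347105e+09 m^3
Step 2: Q_s = Vr*rhoc*dT/1e12 = 2.347105e+09*2066.6*145.2/1e12 = 704.30 PJ
Q_s = 704.30 PJ


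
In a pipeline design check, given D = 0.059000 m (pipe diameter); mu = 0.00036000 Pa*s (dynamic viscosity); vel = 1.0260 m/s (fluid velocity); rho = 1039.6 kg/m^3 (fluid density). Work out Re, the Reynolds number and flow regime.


Step 1: Re = rho*vel*D/mu = 1039.6*1.026*0.059/0.00036 = 1.7481e+05
Step 2: Re = 1.7481e+05 > 4000, so flow is turbulent.
Re = 1.7481e+05 (turbulent)


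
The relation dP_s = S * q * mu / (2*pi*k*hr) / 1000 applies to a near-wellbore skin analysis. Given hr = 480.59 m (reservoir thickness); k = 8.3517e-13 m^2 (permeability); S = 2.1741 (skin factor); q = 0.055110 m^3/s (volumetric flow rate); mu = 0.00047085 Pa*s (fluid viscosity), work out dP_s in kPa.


dP_s = S * q * mu / (2*pi*k*hr) / 1000
dP_s = 2.1741 * 0.055110 * 0.00047085 / (2*pi*8.3517e-13*480.59) / 1000
dP_s = 22.370 kPa


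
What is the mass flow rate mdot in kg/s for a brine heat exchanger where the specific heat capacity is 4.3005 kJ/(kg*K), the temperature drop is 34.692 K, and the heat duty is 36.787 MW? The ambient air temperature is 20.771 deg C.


mdot = Q * 1000 / (cp * dT)
mdot = 36.787 * 1000 / (4.3005 * 34.692)
mdot = 246.57 kg/s


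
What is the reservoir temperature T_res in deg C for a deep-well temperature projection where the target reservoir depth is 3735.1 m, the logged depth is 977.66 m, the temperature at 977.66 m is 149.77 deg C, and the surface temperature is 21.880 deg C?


Step 1: grad = (T_d1 - T_surf)/d1 * 1000 = (149.77 - 21.88)/977.66 * 1000 = 130.8123 deg C/km
Step 2: T_res = T_surf + grad*d2/1000 = 21.88 + 130.8123*3735.1/1000 = 510.48 deg C
T_res = 510.48 deg C


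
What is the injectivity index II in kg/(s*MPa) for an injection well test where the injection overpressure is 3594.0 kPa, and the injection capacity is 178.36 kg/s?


II = mdot * 1000 / dP
II = 178.36 * 1000 / 3594.0
II = 49.627 kg/(s*MPa)


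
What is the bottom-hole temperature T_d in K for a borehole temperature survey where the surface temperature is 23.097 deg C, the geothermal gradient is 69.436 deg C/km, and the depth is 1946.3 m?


T_d = T_surf + grad * d / 1000
T_d = 23.097 + 69.436 * 1946.3 / 1000
T_d = 158.2403 deg C
Convert to K: 158.2403 + 273.15 = 431.39 K
T_d = 431.39 K


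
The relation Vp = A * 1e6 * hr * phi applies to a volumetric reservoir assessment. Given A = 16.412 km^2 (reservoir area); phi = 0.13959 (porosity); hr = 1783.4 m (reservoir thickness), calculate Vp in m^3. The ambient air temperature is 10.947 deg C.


Vp = A * 1e6 * hr * phi
Vp = 16.412 * 1e6 * 1783.4 * 0.13959
Vp = 4.0857e+09 m^3


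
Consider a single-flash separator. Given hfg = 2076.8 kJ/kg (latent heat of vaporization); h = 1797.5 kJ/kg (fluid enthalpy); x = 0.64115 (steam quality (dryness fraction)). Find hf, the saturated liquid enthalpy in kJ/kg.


hf = h - x * hfg
hf = 1797.5 - 0.64115 * 2076.8
hf = 465.96 kJ/kg


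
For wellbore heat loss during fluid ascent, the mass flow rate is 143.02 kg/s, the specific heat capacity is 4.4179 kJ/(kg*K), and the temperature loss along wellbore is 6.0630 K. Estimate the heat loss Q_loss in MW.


Q_loss = mdot * cp * dT
Q_loss = 143.02 * 4.4179 * 6.0630
Q_loss = 3830.895 kW
Convert: 3830.895 kW * 0.001 = 3.8309 MW
Q_loss = 3.8309 MW


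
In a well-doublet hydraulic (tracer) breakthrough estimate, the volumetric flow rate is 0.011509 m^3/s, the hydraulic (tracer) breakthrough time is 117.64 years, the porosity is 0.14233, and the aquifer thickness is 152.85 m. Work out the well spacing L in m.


L = sqrt(t_bt*365.25*86400*3*Qv / (pi*hr*phi))
L = sqrt(117.64*365.25*86400*3*0.011509 / (pi*152.85*0.14233))
L = 1369.5 m


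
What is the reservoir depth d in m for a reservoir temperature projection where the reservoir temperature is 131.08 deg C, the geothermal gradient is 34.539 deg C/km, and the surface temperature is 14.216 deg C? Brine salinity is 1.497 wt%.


d = (T_res - T_surf) / grad * 1000
d = (131.08 - 14.216) / 34.539 * 1000
d = 3383.5 m


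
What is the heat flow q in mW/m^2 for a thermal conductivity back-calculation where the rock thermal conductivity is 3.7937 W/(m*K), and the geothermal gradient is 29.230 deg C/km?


q = k * grad / 1000
q = 3.7937 * 29.230 / 1000
q = 0.1108899 W/m^2
Convert: 0.1108899 W/m^2 * 1000.0 = 110.89 mW/m^2
q = 110.89 mW/m^2


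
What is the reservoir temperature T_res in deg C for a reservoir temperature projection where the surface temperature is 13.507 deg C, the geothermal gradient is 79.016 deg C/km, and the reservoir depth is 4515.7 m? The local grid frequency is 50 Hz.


T_res = T_surf + grad * d / 1000
T_res = 13.507 + 79.016 * 4515.7 / 1000
T_res = 370.32 deg C


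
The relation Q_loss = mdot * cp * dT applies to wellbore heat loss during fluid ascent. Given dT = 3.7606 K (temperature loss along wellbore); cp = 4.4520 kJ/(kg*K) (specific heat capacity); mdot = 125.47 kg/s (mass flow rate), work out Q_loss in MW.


Q_loss = mdot * cp * dT
Q_loss = 125.47 * 4.4520 * 3.7606
Q_loss = 2100.643 kW
Convert: 2100.643 kW * 0.001 = 2.1006 MW
Q_loss = 2.1006 MW


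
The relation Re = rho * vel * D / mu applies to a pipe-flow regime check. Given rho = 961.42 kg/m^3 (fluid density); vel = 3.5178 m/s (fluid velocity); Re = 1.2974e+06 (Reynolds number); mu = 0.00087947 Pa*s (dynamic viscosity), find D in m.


D = Re * mu / (rho * vel)
D = 1.2974e+06 * 0.00087947 / (961.42 * 3.5178)
D = 0.33737 m


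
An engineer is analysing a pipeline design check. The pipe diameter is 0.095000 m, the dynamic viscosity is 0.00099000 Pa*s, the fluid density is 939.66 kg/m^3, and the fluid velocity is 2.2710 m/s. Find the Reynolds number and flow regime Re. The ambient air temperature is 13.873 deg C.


Step 1: Re = rho*vel*D/mu = 939.66*2.271*0.095/0.00099 = 2.0477e+05
Step 2: Re = 2.0477e+05 > 4000, so flow is turbulent.
Re = 2.0477e+05 (turbulent)


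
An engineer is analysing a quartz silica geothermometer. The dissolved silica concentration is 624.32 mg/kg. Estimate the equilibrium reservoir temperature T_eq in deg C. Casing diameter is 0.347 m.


T_eq = 1309 / (5.19 - log10(SiO2)) - 273.15
T_eq = 1309 / (5.19 - log10(624.32)) - 273.15
T_eq = 273.50 deg C


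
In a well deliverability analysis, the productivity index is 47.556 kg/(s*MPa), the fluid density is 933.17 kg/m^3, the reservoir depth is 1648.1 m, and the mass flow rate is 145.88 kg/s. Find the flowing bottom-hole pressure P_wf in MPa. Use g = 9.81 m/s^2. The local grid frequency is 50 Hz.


Step 1: P_i = rho*g*h/1e6 = 933.17*9.81*1648.1/1e6 = 15.08736 MPa
Step 2: P_wf = P_i - mdot/PI = 15.08736 - 145.88/47.556 = 12.020 MPa
P_wf = 12.020 MPa


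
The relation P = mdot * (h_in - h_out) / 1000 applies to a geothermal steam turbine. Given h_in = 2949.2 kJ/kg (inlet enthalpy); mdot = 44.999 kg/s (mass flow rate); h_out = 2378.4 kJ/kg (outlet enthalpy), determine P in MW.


P = mdot * (h_in - h_out) / 1000
P = 44.999 * (2949.2 - 2378.4) / 1000
P = 25.685 MW


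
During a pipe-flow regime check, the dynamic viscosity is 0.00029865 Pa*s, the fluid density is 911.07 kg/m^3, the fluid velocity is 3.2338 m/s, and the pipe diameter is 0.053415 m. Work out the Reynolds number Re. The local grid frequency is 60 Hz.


Re = rho * vel * D / mu
Re = 911.07 * 3.2338 * 0.053415 / 0.00029865
Re = 5.2695e+05


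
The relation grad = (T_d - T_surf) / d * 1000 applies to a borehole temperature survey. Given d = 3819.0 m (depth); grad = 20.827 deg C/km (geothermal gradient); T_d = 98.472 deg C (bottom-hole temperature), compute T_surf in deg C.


T_surf = T_d - grad * d / 1000
T_surf = 98.472 - 20.827 * 3819.0 / 1000
T_surf = 18.934 deg C


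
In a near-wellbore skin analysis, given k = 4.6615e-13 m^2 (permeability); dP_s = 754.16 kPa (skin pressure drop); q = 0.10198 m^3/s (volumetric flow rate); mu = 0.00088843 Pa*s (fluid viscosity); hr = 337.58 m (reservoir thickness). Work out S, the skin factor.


S = dP_s * 1000 * 2*pi*k*hr / (q*mu)
S = 754.16 * 1000 * 2*pi*4.6615e-13*337.58 / (0.10198*0.00088843)
S = 8.2301


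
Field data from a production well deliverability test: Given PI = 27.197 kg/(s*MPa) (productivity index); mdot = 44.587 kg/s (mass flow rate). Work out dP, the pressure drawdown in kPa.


dP = mdot * 1000 / PI
dP = 44.587 * 1000 / 27.197
dP = 1639.4 kPa


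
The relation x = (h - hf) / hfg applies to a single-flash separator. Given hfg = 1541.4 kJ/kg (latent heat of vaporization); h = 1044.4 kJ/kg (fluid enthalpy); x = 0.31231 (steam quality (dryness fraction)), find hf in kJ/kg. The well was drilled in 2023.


hf = h - x * hfg
hf = 1044.4 - 0.31231 * 1541.4
hf = 563.01 kJ/kg


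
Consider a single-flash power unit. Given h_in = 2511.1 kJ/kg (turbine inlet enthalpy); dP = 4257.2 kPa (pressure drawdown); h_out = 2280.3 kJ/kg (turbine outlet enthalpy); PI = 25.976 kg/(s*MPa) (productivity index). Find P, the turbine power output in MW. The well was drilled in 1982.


Step 1: mdot = PI * dP / 1000 = 25.976 * 4257.2 / 1000 = 110.5850 kg/s
Step 2: P = mdot*(h_in - h_out)/1000 = 110.5850*(2511.1 - 2280.3)/1000 = 25.523 MW
P = 25.523 MW


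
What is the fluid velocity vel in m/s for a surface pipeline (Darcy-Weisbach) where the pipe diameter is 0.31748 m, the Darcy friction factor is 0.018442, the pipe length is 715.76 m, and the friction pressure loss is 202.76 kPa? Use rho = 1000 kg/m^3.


vel = sqrt(dP*1000*2*D / (f*L*rho))
vel = sqrt(202.76*1000*2*0.31748 / (0.018442*715.76*1000))
vel = 3.1230 m/s


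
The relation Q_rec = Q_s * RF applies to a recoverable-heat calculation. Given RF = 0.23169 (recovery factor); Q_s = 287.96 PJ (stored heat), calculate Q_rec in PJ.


Q_rec = Q_s * RF
Q_rec = 287.96 * 0.23169
Q_rec = 66.717 PJ


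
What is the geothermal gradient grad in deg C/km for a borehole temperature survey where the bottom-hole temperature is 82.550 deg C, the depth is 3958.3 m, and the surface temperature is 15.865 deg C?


grad = (T_d - T_surf) / d * 1000
grad = (82.550 - 15.865) / 3958.3 * 1000
grad = 16.847 deg C/km


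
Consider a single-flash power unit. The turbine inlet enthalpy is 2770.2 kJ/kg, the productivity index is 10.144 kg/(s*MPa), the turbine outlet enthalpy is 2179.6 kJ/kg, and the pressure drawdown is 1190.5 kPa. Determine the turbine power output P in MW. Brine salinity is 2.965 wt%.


Step 1: mdot = PI * dP / 1000 = 10.144 * 1190.5 / 1000 = 12.07643 kg/s
Step 2: P = mdot*(h_in - h_out)/1000 = 12.07643*(2770.2 - 2179.6)/1000 = 7.1323 MW
P = 7.1323 MW


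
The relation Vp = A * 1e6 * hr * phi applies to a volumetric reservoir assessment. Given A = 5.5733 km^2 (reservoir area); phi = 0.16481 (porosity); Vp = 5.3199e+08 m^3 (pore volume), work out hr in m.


hr = Vp / (A * 1e6 * phi)
hr = 5.3199e+08 / (5.5733 * 1e6 * 0.16481)
hr = 579.17 m


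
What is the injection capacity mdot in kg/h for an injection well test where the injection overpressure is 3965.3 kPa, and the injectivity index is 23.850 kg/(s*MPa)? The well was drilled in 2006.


mdot = II * dP / 1000
mdot = 23.850 * 3965.3 / 1000
mdot = 94.57241 kg/s
Convert: 94.57241 kg/s * 3600.0 = 3.4046e+05 kg/h
mdot = 3.4046e+05 kg/h


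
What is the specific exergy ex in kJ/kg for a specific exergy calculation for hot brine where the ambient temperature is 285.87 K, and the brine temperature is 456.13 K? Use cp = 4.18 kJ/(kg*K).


ex = cp * ((T_b - T_0) - T_0 * ln(T_b/T_0))
ex = 4.18 * ((456.13 - 285.87) - 285.87 * ln(456.13/285.87))
ex = 153.36 kJ/kg
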